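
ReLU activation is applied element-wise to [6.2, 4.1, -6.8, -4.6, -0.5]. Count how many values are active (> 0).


ReLU(x) = max(0, x) for each element:
ReLU(6.2) = 6.2
ReLU(4.1) = 4.1
ReLU(-6.8) = 0
ReLU(-4.6) = 0
ReLU(-0.5) = 0
Active neurons (>0): 2

2


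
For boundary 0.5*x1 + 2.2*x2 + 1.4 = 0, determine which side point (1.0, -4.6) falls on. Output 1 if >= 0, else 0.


Compute 0.5 * 1.0 + 2.2 * -4.6 + 1.4
= 0.5 + -10.12 + 1.4
= -8.22
Since -8.22 < 0, the point is on the negative side.

0


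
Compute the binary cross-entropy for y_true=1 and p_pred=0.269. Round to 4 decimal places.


For y=1: Loss = -log(p)
= -log(0.269)
= -(-1.313)
= 1.3130

1.3130


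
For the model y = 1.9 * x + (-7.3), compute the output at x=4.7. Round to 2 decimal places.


y = 1.9 * 4.7 + (-7.3)
= 8.93 + (-7.3)
= 1.63

1.63


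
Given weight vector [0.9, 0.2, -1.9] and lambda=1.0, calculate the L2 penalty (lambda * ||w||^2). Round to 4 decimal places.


Squaring each weight:
0.9^2 = 0.81
0.2^2 = 0.04
(-1.9)^2 = 3.61
Sum of squares = 4.46
Penalty = 1.0 * 4.46 = 4.4600

4.4600


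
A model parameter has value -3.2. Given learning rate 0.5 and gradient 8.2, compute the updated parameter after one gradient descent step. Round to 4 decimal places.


w_new = w_old - lr * gradient
= -3.2 - 0.5 * 8.2
= -3.2 - (4.1)
= -7.3000

-7.3000


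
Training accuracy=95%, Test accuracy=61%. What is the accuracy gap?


Gap = train_accuracy - test_accuracy
= 95 - 61
= 34%
This large gap strongly indicates overfitting.

34


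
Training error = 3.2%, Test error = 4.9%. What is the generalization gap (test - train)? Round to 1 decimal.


Generalization gap = test_error - train_error
= 4.9 - 3.2
= 1.7%
A small gap suggests good generalization.

1.7


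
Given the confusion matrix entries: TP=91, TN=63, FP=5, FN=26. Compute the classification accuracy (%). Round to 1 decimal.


Accuracy = (TP + TN) / (TP + TN + FP + FN) * 100
= (91 + 63) / (91 + 63 + 5 + 26)
= 154 / 185
= 0.8324
= 83.2%

83.2


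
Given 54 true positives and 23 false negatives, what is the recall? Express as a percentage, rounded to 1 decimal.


Recall = TP / (TP + FN) * 100
= 54 / (54 + 23)
= 54 / 77
= 0.7013
= 70.1%

70.1


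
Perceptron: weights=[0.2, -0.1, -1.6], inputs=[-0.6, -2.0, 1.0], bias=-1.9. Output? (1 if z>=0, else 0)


z = w . x + b
= 0.2*-0.6 + -0.1*-2.0 + -1.6*1.0 + -1.9
= -0.12 + 0.2 + -1.6 + -1.9
= -1.52 + -1.9
= -3.42
Since z = -3.42 < 0, output = 0

0


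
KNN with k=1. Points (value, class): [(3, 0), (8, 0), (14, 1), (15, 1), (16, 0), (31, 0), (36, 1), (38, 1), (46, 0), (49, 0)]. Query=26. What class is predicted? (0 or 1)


Distances from query 26:
Point 31 (class 0): distance = 5
K=1 nearest neighbors: classes = [0]
Votes for class 1: 0 / 1
Majority vote => class 0

0


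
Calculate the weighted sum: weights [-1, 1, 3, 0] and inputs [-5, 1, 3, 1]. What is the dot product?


Element-wise products:
-1 * -5 = 5
1 * 1 = 1
3 * 3 = 9
0 * 1 = 0
Sum = 5 + 1 + 9 + 0
= 15

15


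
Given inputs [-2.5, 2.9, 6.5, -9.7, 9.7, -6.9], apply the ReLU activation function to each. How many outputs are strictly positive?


ReLU(x) = max(0, x) for each element:
ReLU(-2.5) = 0
ReLU(2.9) = 2.9
ReLU(6.5) = 6.5
ReLU(-9.7) = 0
ReLU(9.7) = 9.7
ReLU(-6.9) = 0
Active neurons (>0): 3

3


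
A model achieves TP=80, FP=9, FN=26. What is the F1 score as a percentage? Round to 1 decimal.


Precision = TP / (TP + FP) = 80 / 89 = 0.8989
Recall = TP / (TP + FN) = 80 / 106 = 0.7547
F1 = 2 * P * R / (P + R)
= 2 * 0.8989 * 0.7547 / (0.8989 + 0.7547)
= 1.3568 / 1.6536
= 0.8205
As percentage: 82.1%

82.1


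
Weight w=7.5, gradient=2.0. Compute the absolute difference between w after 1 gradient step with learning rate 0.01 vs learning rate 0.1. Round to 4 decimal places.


With lr=0.01: w_new = 7.5 - 0.01 * 2.0 = 7.48
With lr=0.1: w_new = 7.5 - 0.1 * 2.0 = 7.3
Absolute difference = |7.48 - 7.3|
= 0.1800

0.1800


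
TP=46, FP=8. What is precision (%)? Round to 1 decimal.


Precision = TP / (TP + FP) * 100
= 46 / (46 + 8)
= 46 / 54
= 0.8519
= 85.2%

85.2


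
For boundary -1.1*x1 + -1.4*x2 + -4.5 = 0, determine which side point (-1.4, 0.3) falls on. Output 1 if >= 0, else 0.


Compute -1.1 * -1.4 + -1.4 * 0.3 + -4.5
= 1.54 + -0.42 + -4.5
= -3.38
Since -3.38 < 0, the point is on the negative side.

0


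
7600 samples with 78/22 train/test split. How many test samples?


Train samples = 7600 * 78% = 5928
Test samples = 7600 - 5928
= 1672

1672


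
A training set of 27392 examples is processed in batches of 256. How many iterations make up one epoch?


Iterations per epoch = dataset_size / batch_size
= 27392 / 256
= 107

107


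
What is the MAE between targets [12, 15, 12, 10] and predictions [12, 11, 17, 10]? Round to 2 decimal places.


Absolute errors: [0, 4, 5, 0]
Sum of absolute errors = 9
MAE = 9 / 4 = 2.25

2.25


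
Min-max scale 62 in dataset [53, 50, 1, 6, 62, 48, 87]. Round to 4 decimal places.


Min = 1, Max = 87
Range = 87 - 1 = 86
Scaled = (x - min) / (max - min)
= (62 - 1) / 86
= 61 / 86
= 0.7093

0.7093


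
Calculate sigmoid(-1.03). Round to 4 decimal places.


sigmoid(z) = 1 / (1 + exp(-z))
exp(-(-1.03)) = exp(1.03) = 2.8011
1 + 2.8011 = 3.8011
1 / 3.8011 = 0.2631

0.2631


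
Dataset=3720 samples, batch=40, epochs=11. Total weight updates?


Iterations per epoch = 3720 / 40 = 93
Total updates = iterations_per_epoch * epochs
= 93 * 11
= 1023

1023


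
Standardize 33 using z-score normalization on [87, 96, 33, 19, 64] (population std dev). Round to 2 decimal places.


Mean = (87 + 96 + 33 + 19 + 64) / 5 = 59.8
Variance = sum((x_i - mean)^2) / n = 890.16
Std = sqrt(890.16) = 29.8355
Z = (x - mean) / std
= (33 - 59.8) / 29.8355
= -26.8 / 29.8355
= -0.90

-0.90


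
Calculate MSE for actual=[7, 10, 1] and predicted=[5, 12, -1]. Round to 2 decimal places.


Differences: [2, -2, 2]
Squared errors: [4, 4, 4]
Sum of squared errors = 12
MSE = 12 / 3 = 4.00

4.00


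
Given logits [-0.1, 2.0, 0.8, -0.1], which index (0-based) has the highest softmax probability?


Softmax is a monotonic transformation, so it preserves the argmax.
We need to find the index of the maximum logit.
Index 0: -0.1
Index 1: 2.0
Index 2: 0.8
Index 3: -0.1
Maximum logit = 2.0 at index 1

1


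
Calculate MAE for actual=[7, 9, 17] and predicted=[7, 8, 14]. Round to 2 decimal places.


Absolute errors: [0, 1, 3]
Sum of absolute errors = 4
MAE = 4 / 3 = 1.33

1.33


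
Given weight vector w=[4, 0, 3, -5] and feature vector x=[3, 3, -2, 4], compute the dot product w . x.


Element-wise products:
4 * 3 = 12
0 * 3 = 0
3 * -2 = -6
-5 * 4 = -20
Sum = 12 + 0 + -6 + -20
= -14

-14


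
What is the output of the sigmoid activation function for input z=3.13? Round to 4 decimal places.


sigmoid(z) = 1 / (1 + exp(-z))
exp(-(3.13)) = exp(-3.13) = 0.0437
1 + 0.0437 = 1.0437
1 / 1.0437 = 0.9581

0.9581


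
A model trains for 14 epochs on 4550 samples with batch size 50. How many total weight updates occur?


Iterations per epoch = 4550 / 50 = 91
Total updates = iterations_per_epoch * epochs
= 91 * 14
= 1274

1274


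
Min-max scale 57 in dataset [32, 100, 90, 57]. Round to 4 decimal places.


Min = 32, Max = 100
Range = 100 - 32 = 68
Scaled = (x - min) / (max - min)
= (57 - 32) / 68
= 25 / 68
= 0.3676

0.3676


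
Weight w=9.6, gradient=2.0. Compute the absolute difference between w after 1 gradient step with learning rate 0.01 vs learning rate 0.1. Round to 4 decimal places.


With lr=0.01: w_new = 9.6 - 0.01 * 2.0 = 9.58
With lr=0.1: w_new = 9.6 - 0.1 * 2.0 = 9.4
Absolute difference = |9.58 - 9.4|
= 0.1800

0.1800


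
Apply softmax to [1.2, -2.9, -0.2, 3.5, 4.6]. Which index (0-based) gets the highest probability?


Softmax is a monotonic transformation, so it preserves the argmax.
We need to find the index of the maximum logit.
Index 0: 1.2
Index 1: -2.9
Index 2: -0.2
Index 3: 3.5
Index 4: 4.6
Maximum logit = 4.6 at index 4

4


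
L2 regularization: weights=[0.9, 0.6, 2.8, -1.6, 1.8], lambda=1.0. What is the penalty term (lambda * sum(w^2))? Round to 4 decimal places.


Squaring each weight:
0.9^2 = 0.81
0.6^2 = 0.36
2.8^2 = 7.84
(-1.6)^2 = 2.56
1.8^2 = 3.24
Sum of squares = 14.81
Penalty = 1.0 * 14.81 = 14.8100

14.8100


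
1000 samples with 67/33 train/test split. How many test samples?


Train samples = 1000 * 67% = 670
Test samples = 1000 - 670
= 330

330


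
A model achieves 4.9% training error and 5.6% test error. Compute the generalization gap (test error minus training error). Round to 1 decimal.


Generalization gap = test_error - train_error
= 5.6 - 4.9
= 0.7%
A small gap suggests good generalization.

0.7


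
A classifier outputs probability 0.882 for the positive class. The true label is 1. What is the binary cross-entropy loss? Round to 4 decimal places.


For y=1: Loss = -log(p)
= -log(0.882)
= -(-0.1256)
= 0.1256

0.1256


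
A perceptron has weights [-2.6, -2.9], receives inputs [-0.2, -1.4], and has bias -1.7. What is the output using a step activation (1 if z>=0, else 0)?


z = w . x + b
= -2.6*-0.2 + -2.9*-1.4 + -1.7
= 0.52 + 4.06 + -1.7
= 4.58 + -1.7
= 2.88
Since z = 2.88 >= 0, output = 1

1


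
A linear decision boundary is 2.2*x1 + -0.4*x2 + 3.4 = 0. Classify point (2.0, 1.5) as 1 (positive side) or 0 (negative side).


Compute 2.2 * 2.0 + -0.4 * 1.5 + 3.4
= 4.4 + -0.6 + 3.4
= 7.2
Since 7.2 >= 0, the point is on the positive side.

1


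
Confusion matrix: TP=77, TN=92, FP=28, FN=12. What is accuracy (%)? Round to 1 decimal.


Accuracy = (TP + TN) / (TP + TN + FP + FN) * 100
= (77 + 92) / (77 + 92 + 28 + 12)
= 169 / 209
= 0.8086
= 80.9%

80.9


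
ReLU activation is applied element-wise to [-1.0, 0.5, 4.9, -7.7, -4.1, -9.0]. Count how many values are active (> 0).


ReLU(x) = max(0, x) for each element:
ReLU(-1.0) = 0
ReLU(0.5) = 0.5
ReLU(4.9) = 4.9
ReLU(-7.7) = 0
ReLU(-4.1) = 0
ReLU(-9.0) = 0
Active neurons (>0): 2

2


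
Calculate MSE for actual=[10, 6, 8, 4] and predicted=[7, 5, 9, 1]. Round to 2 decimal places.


Differences: [3, 1, -1, 3]
Squared errors: [9, 1, 1, 9]
Sum of squared errors = 20
MSE = 20 / 4 = 5.00

5.00


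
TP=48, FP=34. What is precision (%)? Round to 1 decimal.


Precision = TP / (TP + FP) * 100
= 48 / (48 + 34)
= 48 / 82
= 0.5854
= 58.5%

58.5


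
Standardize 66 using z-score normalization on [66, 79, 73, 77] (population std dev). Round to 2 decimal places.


Mean = (66 + 79 + 73 + 77) / 4 = 73.75
Variance = sum((x_i - mean)^2) / n = 24.6875
Std = sqrt(24.6875) = 4.9687
Z = (x - mean) / std
= (66 - 73.75) / 4.9687
= -7.75 / 4.9687
= -1.56

-1.56


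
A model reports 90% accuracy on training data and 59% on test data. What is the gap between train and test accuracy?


Gap = train_accuracy - test_accuracy
= 90 - 59
= 31%
This large gap strongly indicates overfitting.

31


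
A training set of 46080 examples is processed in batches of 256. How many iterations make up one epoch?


Iterations per epoch = dataset_size / batch_size
= 46080 / 256
= 180

180


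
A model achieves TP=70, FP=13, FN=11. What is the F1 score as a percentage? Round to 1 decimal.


Precision = TP / (TP + FP) = 70 / 83 = 0.8434
Recall = TP / (TP + FN) = 70 / 81 = 0.8642
F1 = 2 * P * R / (P + R)
= 2 * 0.8434 * 0.8642 / (0.8434 + 0.8642)
= 1.4577 / 1.7076
= 0.8537
As percentage: 85.4%

85.4


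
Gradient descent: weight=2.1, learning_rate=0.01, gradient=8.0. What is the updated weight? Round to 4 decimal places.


w_new = w_old - lr * gradient
= 2.1 - 0.01 * 8.0
= 2.1 - (0.08)
= 2.0200

2.0200


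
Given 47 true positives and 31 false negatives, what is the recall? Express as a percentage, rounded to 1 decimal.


Recall = TP / (TP + FN) * 100
= 47 / (47 + 31)
= 47 / 78
= 0.6026
= 60.3%

60.3


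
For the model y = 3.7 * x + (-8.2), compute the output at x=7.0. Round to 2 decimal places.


y = 3.7 * 7.0 + (-8.2)
= 25.9 + (-8.2)
= 17.70

17.70


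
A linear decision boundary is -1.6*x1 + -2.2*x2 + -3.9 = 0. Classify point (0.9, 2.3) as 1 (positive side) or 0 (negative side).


Compute -1.6 * 0.9 + -2.2 * 2.3 + -3.9
= -1.44 + -5.06 + -3.9
= -10.4
Since -10.4 < 0, the point is on the negative side.

0


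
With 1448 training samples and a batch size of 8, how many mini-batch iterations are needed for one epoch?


Iterations per epoch = dataset_size / batch_size
= 1448 / 8
= 181

181


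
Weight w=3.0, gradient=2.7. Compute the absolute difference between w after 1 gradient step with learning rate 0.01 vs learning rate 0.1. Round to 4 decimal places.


With lr=0.01: w_new = 3.0 - 0.01 * 2.7 = 2.973
With lr=0.1: w_new = 3.0 - 0.1 * 2.7 = 2.73
Absolute difference = |2.973 - 2.73|
= 0.2430

0.2430


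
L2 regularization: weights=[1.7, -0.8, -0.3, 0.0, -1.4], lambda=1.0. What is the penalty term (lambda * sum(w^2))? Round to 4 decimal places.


Squaring each weight:
1.7^2 = 2.89
(-0.8)^2 = 0.64
(-0.3)^2 = 0.09
0.0^2 = 0.0
(-1.4)^2 = 1.96
Sum of squares = 5.58
Penalty = 1.0 * 5.58 = 5.5800

5.5800


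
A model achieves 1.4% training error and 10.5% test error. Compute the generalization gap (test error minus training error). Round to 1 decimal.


Generalization gap = test_error - train_error
= 10.5 - 1.4
= 9.1%
A moderate gap.

9.1


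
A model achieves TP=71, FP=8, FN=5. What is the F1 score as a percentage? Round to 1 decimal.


Precision = TP / (TP + FP) = 71 / 79 = 0.8987
Recall = TP / (TP + FN) = 71 / 76 = 0.9342
F1 = 2 * P * R / (P + R)
= 2 * 0.8987 * 0.9342 / (0.8987 + 0.9342)
= 1.6792 / 1.8329
= 0.9161
As percentage: 91.6%

91.6


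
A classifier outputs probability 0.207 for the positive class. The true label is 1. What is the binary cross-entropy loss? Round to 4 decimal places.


For y=1: Loss = -log(p)
= -log(0.207)
= -(-1.575)
= 1.5750

1.5750


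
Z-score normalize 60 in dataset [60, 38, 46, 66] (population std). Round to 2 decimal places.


Mean = (60 + 38 + 46 + 66) / 4 = 52.5
Variance = sum((x_i - mean)^2) / n = 122.75
Std = sqrt(122.75) = 11.0793
Z = (x - mean) / std
= (60 - 52.5) / 11.0793
= 7.5 / 11.0793
= 0.68

0.68


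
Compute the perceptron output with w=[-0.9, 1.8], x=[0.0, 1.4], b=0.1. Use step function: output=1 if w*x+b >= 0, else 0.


z = w . x + b
= -0.9*0.0 + 1.8*1.4 + 0.1
= -0.0 + 2.52 + 0.1
= 2.52 + 0.1
= 2.62
Since z = 2.62 >= 0, output = 1

1


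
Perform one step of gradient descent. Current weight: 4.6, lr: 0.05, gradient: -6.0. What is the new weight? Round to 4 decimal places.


w_new = w_old - lr * gradient
= 4.6 - 0.05 * -6.0
= 4.6 - (-0.3)
= 4.9000

4.9000


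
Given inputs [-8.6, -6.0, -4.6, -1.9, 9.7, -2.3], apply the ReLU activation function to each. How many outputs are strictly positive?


ReLU(x) = max(0, x) for each element:
ReLU(-8.6) = 0
ReLU(-6.0) = 0
ReLU(-4.6) = 0
ReLU(-1.9) = 0
ReLU(9.7) = 9.7
ReLU(-2.3) = 0
Active neurons (>0): 1

1


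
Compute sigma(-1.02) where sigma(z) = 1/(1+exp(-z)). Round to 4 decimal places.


sigmoid(z) = 1 / (1 + exp(-z))
exp(-(-1.02)) = exp(1.02) = 2.7732
1 + 2.7732 = 3.7732
1 / 3.7732 = 0.2650

0.2650


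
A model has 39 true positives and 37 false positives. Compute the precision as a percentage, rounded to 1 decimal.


Precision = TP / (TP + FP) * 100
= 39 / (39 + 37)
= 39 / 76
= 0.5132
= 51.3%

51.3


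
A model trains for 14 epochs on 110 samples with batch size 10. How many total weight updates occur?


Iterations per epoch = 110 / 10 = 11
Total updates = iterations_per_epoch * epochs
= 11 * 14
= 154

154


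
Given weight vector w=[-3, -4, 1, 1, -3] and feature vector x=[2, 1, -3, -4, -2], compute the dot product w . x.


Element-wise products:
-3 * 2 = -6
-4 * 1 = -4
1 * -3 = -3
1 * -4 = -4
-3 * -2 = 6
Sum = -6 + -4 + -3 + -4 + 6
= -11

-11


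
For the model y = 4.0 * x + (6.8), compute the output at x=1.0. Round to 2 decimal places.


y = 4.0 * 1.0 + (6.8)
= 4.0 + (6.8)
= 10.80

10.80


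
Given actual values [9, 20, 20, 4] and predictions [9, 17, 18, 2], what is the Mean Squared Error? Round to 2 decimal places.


Differences: [0, 3, 2, 2]
Squared errors: [0, 9, 4, 4]
Sum of squared errors = 17
MSE = 17 / 4 = 4.25

4.25


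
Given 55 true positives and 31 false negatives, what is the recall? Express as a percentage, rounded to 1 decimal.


Recall = TP / (TP + FN) * 100
= 55 / (55 + 31)
= 55 / 86
= 0.6395
= 64.0%

64.0


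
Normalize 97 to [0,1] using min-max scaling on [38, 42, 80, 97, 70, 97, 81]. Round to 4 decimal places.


Min = 38, Max = 97
Range = 97 - 38 = 59
Scaled = (x - min) / (max - min)
= (97 - 38) / 59
= 59 / 59
= 1.0000

1.0000


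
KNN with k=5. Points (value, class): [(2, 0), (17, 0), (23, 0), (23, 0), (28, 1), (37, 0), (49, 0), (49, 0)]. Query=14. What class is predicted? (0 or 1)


Distances from query 14:
Point 17 (class 0): distance = 3
Point 23 (class 0): distance = 9
Point 23 (class 0): distance = 9
Point 2 (class 0): distance = 12
Point 28 (class 1): distance = 14
K=5 nearest neighbors: classes = [0, 0, 0, 0, 1]
Votes for class 1: 1 / 5
Majority vote => class 0

0


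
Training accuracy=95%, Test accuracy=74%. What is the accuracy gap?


Gap = train_accuracy - test_accuracy
= 95 - 74
= 21%
This large gap strongly indicates overfitting.

21


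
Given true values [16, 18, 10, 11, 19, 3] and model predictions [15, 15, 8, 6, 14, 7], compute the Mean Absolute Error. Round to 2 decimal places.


Absolute errors: [1, 3, 2, 5, 5, 4]
Sum of absolute errors = 20
MAE = 20 / 6 = 3.33

3.33


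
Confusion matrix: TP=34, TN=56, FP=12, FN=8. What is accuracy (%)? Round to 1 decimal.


Accuracy = (TP + TN) / (TP + TN + FP + FN) * 100
= (34 + 56) / (34 + 56 + 12 + 8)
= 90 / 110
= 0.8182
= 81.8%

81.8


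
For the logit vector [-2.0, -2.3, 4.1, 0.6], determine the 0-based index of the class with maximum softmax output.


Softmax is a monotonic transformation, so it preserves the argmax.
We need to find the index of the maximum logit.
Index 0: -2.0
Index 1: -2.3
Index 2: 4.1
Index 3: 0.6
Maximum logit = 4.1 at index 2

2


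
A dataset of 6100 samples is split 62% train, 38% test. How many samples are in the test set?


Train samples = 6100 * 62% = 3782
Test samples = 6100 - 3782
= 2318

2318


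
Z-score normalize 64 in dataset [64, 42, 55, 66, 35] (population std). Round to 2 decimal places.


Mean = (64 + 42 + 55 + 66 + 35) / 5 = 52.4
Variance = sum((x_i - mean)^2) / n = 147.44
Std = sqrt(147.44) = 12.1425
Z = (x - mean) / std
= (64 - 52.4) / 12.1425
= 11.6 / 12.1425
= 0.96

0.96


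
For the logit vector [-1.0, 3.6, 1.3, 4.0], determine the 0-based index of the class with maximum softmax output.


Softmax is a monotonic transformation, so it preserves the argmax.
We need to find the index of the maximum logit.
Index 0: -1.0
Index 1: 3.6
Index 2: 1.3
Index 3: 4.0
Maximum logit = 4.0 at index 3

3


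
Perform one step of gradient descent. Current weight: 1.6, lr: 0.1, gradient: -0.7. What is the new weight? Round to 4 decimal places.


w_new = w_old - lr * gradient
= 1.6 - 0.1 * -0.7
= 1.6 - (-0.07)
= 1.6700

1.6700


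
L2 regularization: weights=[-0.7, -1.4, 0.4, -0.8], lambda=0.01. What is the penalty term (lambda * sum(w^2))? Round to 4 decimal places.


Squaring each weight:
(-0.7)^2 = 0.49
(-1.4)^2 = 1.96
0.4^2 = 0.16
(-0.8)^2 = 0.64
Sum of squares = 3.25
Penalty = 0.01 * 3.25 = 0.0325

0.0325


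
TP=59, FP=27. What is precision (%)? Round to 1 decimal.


Precision = TP / (TP + FP) * 100
= 59 / (59 + 27)
= 59 / 86
= 0.686
= 68.6%

68.6


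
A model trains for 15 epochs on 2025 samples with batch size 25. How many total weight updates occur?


Iterations per epoch = 2025 / 25 = 81
Total updates = iterations_per_epoch * epochs
= 81 * 15
= 1215

1215


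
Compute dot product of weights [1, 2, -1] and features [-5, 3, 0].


Element-wise products:
1 * -5 = -5
2 * 3 = 6
-1 * 0 = 0
Sum = -5 + 6 + 0
= 1

1


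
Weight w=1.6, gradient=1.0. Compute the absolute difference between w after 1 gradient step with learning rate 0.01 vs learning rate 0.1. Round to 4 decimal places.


With lr=0.01: w_new = 1.6 - 0.01 * 1.0 = 1.59
With lr=0.1: w_new = 1.6 - 0.1 * 1.0 = 1.5
Absolute difference = |1.59 - 1.5|
= 0.0900

0.0900


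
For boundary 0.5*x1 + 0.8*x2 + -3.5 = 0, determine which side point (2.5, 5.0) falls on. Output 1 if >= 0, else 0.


Compute 0.5 * 2.5 + 0.8 * 5.0 + -3.5
= 1.25 + 4.0 + -3.5
= 1.75
Since 1.75 >= 0, the point is on the positive side.

1


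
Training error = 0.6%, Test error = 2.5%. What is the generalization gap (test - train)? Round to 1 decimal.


Generalization gap = test_error - train_error
= 2.5 - 0.6
= 1.9%
A small gap suggests good generalization.

1.9


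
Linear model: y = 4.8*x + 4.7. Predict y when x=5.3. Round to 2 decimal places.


y = 4.8 * 5.3 + (4.7)
= 25.44 + (4.7)
= 30.14

30.14


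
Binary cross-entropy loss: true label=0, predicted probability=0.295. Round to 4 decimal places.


For y=0: Loss = -log(1-p)
= -log(1 - 0.295)
= -log(0.705)
= -(-0.3496)
= 0.3496

0.3496


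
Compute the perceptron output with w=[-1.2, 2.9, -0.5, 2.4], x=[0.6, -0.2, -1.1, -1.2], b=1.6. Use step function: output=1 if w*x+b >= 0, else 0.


z = w . x + b
= -1.2*0.6 + 2.9*-0.2 + -0.5*-1.1 + 2.4*-1.2 + 1.6
= -0.72 + -0.58 + 0.55 + -2.88 + 1.6
= -3.63 + 1.6
= -2.03
Since z = -2.03 < 0, output = 0

0


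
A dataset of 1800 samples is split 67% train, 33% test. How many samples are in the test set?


Train samples = 1800 * 67% = 1206
Test samples = 1800 - 1206
= 594

594


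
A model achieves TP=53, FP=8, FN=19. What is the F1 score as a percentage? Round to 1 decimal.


Precision = TP / (TP + FP) = 53 / 61 = 0.8689
Recall = TP / (TP + FN) = 53 / 72 = 0.7361
F1 = 2 * P * R / (P + R)
= 2 * 0.8689 * 0.7361 / (0.8689 + 0.7361)
= 1.2791 / 1.605
= 0.797
As percentage: 79.7%

79.7


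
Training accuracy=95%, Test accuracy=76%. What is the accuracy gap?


Gap = train_accuracy - test_accuracy
= 95 - 76
= 19%
This gap suggests the model is overfitting.

19


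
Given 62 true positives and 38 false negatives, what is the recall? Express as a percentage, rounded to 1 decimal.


Recall = TP / (TP + FN) * 100
= 62 / (62 + 38)
= 62 / 100
= 0.62
= 62.0%

62.0


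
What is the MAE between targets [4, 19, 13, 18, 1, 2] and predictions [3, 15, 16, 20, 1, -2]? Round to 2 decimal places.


Absolute errors: [1, 4, 3, 2, 0, 4]
Sum of absolute errors = 14
MAE = 14 / 6 = 2.33

2.33


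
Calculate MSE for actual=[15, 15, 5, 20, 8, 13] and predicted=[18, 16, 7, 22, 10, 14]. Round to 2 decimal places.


Differences: [-3, -1, -2, -2, -2, -1]
Squared errors: [9, 1, 4, 4, 4, 1]
Sum of squared errors = 23
MSE = 23 / 6 = 3.83

3.83


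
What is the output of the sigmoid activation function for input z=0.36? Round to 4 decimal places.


sigmoid(z) = 1 / (1 + exp(-z))
exp(-(0.36)) = exp(-0.36) = 0.6977
1 + 0.6977 = 1.6977
1 / 1.6977 = 0.5890

0.5890


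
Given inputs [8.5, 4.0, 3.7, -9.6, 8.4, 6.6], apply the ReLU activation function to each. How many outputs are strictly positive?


ReLU(x) = max(0, x) for each element:
ReLU(8.5) = 8.5
ReLU(4.0) = 4.0
ReLU(3.7) = 3.7
ReLU(-9.6) = 0
ReLU(8.4) = 8.4
ReLU(6.6) = 6.6
Active neurons (>0): 5

5


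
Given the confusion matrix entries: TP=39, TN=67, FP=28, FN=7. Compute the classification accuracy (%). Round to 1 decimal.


Accuracy = (TP + TN) / (TP + TN + FP + FN) * 100
= (39 + 67) / (39 + 67 + 28 + 7)
= 106 / 141
= 0.7518
= 75.2%

75.2


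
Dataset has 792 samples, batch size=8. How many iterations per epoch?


Iterations per epoch = dataset_size / batch_size
= 792 / 8
= 99

99


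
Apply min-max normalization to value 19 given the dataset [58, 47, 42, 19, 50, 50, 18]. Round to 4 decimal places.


Min = 18, Max = 58
Range = 58 - 18 = 40
Scaled = (x - min) / (max - min)
= (19 - 18) / 40
= 1 / 40
= 0.0250

0.0250


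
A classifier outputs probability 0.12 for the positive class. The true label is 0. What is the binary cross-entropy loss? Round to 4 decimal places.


For y=0: Loss = -log(1-p)
= -log(1 - 0.12)
= -log(0.88)
= -(-0.1278)
= 0.1278

0.1278


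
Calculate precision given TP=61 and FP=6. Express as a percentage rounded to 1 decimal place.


Precision = TP / (TP + FP) * 100
= 61 / (61 + 6)
= 61 / 67
= 0.9104
= 91.0%

91.0


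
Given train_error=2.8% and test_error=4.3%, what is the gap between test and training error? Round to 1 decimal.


Generalization gap = test_error - train_error
= 4.3 - 2.8
= 1.5%
A small gap suggests good generalization.

1.5


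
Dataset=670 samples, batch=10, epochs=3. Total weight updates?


Iterations per epoch = 670 / 10 = 67
Total updates = iterations_per_epoch * epochs
= 67 * 3
= 201

201


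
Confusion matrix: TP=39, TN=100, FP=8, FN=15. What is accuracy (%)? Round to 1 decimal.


Accuracy = (TP + TN) / (TP + TN + FP + FN) * 100
= (39 + 100) / (39 + 100 + 8 + 15)
= 139 / 162
= 0.858
= 85.8%

85.8


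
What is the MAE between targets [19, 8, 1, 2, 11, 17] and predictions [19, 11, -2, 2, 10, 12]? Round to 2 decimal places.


Absolute errors: [0, 3, 3, 0, 1, 5]
Sum of absolute errors = 12
MAE = 12 / 6 = 2.00

2.00


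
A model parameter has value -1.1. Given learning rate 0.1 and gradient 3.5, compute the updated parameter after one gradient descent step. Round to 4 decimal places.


w_new = w_old - lr * gradient
= -1.1 - 0.1 * 3.5
= -1.1 - (0.35)
= -1.4500

-1.4500


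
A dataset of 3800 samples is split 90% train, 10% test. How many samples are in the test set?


Train samples = 3800 * 90% = 3420
Test samples = 3800 - 3420
= 380

380


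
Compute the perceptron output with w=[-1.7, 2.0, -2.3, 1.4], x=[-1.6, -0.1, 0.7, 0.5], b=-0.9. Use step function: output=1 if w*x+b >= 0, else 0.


z = w . x + b
= -1.7*-1.6 + 2.0*-0.1 + -2.3*0.7 + 1.4*0.5 + -0.9
= 2.72 + -0.2 + -1.61 + 0.7 + -0.9
= 1.61 + -0.9
= 0.71
Since z = 0.71 >= 0, output = 1

1


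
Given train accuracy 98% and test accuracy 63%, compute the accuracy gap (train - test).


Gap = train_accuracy - test_accuracy
= 98 - 63
= 35%
This large gap strongly indicates overfitting.

35


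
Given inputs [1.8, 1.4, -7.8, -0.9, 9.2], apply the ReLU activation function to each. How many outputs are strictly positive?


ReLU(x) = max(0, x) for each element:
ReLU(1.8) = 1.8
ReLU(1.4) = 1.4
ReLU(-7.8) = 0
ReLU(-0.9) = 0
ReLU(9.2) = 9.2
Active neurons (>0): 3

3


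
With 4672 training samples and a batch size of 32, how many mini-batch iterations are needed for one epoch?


Iterations per epoch = dataset_size / batch_size
= 4672 / 32
= 146

146


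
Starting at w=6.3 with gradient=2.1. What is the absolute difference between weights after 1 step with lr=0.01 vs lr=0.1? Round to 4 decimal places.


With lr=0.01: w_new = 6.3 - 0.01 * 2.1 = 6.279
With lr=0.1: w_new = 6.3 - 0.1 * 2.1 = 6.09
Absolute difference = |6.279 - 6.09|
= 0.1890

0.1890


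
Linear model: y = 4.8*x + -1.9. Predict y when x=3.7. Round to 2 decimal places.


y = 4.8 * 3.7 + (-1.9)
= 17.76 + (-1.9)
= 15.86

15.86


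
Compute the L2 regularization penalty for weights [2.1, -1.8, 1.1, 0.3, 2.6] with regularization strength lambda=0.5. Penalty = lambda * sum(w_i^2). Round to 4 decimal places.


Squaring each weight:
2.1^2 = 4.41
(-1.8)^2 = 3.24
1.1^2 = 1.21
0.3^2 = 0.09
2.6^2 = 6.76
Sum of squares = 15.71
Penalty = 0.5 * 15.71 = 7.8550

7.8550


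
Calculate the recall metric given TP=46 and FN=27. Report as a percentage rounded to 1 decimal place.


Recall = TP / (TP + FN) * 100
= 46 / (46 + 27)
= 46 / 73
= 0.6301
= 63.0%

63.0


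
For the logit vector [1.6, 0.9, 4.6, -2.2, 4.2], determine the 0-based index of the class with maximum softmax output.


Softmax is a monotonic transformation, so it preserves the argmax.
We need to find the index of the maximum logit.
Index 0: 1.6
Index 1: 0.9
Index 2: 4.6
Index 3: -2.2
Index 4: 4.2
Maximum logit = 4.6 at index 2

2


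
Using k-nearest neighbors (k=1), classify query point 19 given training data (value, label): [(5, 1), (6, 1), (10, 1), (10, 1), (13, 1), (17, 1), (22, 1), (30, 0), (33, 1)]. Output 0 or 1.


Distances from query 19:
Point 17 (class 1): distance = 2
K=1 nearest neighbors: classes = [1]
Votes for class 1: 1 / 1
Majority vote => class 1

1


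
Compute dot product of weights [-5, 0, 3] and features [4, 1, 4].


Element-wise products:
-5 * 4 = -20
0 * 1 = 0
3 * 4 = 12
Sum = -20 + 0 + 12
= -8

-8


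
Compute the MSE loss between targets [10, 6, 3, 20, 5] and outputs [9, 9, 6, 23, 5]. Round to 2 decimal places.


Differences: [1, -3, -3, -3, 0]
Squared errors: [1, 9, 9, 9, 0]
Sum of squared errors = 28
MSE = 28 / 5 = 5.60

5.60


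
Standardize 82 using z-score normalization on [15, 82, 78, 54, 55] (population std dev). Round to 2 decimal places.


Mean = (15 + 82 + 78 + 54 + 55) / 5 = 56.8
Variance = sum((x_i - mean)^2) / n = 568.56
Std = sqrt(568.56) = 23.8445
Z = (x - mean) / std
= (82 - 56.8) / 23.8445
= 25.2 / 23.8445
= 1.06

1.06


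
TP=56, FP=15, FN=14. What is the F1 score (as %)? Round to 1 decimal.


Precision = TP / (TP + FP) = 56 / 71 = 0.7887
Recall = TP / (TP + FN) = 56 / 70 = 0.8
F1 = 2 * P * R / (P + R)
= 2 * 0.7887 * 0.8 / (0.7887 + 0.8)
= 1.262 / 1.5887
= 0.7943
As percentage: 79.4%

79.4


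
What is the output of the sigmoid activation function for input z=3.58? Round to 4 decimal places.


sigmoid(z) = 1 / (1 + exp(-z))
exp(-(3.58)) = exp(-3.58) = 0.0279
1 + 0.0279 = 1.0279
1 / 1.0279 = 0.9729

0.9729


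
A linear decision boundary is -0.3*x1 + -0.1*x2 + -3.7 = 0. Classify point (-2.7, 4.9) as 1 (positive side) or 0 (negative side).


Compute -0.3 * -2.7 + -0.1 * 4.9 + -3.7
= 0.81 + -0.49 + -3.7
= -3.38
Since -3.38 < 0, the point is on the negative side.

0


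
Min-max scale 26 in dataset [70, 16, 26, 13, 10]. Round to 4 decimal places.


Min = 10, Max = 70
Range = 70 - 10 = 60
Scaled = (x - min) / (max - min)
= (26 - 10) / 60
= 16 / 60
= 0.2667

0.2667


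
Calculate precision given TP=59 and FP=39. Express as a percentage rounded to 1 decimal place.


Precision = TP / (TP + FP) * 100
= 59 / (59 + 39)
= 59 / 98
= 0.602
= 60.2%

60.2


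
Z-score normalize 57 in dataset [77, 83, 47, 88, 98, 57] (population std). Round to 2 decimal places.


Mean = (77 + 83 + 47 + 88 + 98 + 57) / 6 = 75.0
Variance = sum((x_i - mean)^2) / n = 312.3333
Std = sqrt(312.3333) = 17.673
Z = (x - mean) / std
= (57 - 75.0) / 17.673
= -18.0 / 17.673
= -1.02

-1.02


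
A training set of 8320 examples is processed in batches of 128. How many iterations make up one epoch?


Iterations per epoch = dataset_size / batch_size
= 8320 / 128
= 65

65


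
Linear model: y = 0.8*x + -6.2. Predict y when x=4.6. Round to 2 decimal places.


y = 0.8 * 4.6 + (-6.2)
= 3.68 + (-6.2)
= -2.52

-2.52


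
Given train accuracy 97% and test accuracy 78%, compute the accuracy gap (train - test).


Gap = train_accuracy - test_accuracy
= 97 - 78
= 19%
This gap suggests the model is overfitting.

19


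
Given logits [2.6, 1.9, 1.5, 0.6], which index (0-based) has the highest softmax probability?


Softmax is a monotonic transformation, so it preserves the argmax.
We need to find the index of the maximum logit.
Index 0: 2.6
Index 1: 1.9
Index 2: 1.5
Index 3: 0.6
Maximum logit = 2.6 at index 0

0


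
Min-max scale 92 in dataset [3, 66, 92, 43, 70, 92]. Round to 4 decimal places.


Min = 3, Max = 92
Range = 92 - 3 = 89
Scaled = (x - min) / (max - min)
= (92 - 3) / 89
= 89 / 89
= 1.0000

1.0000


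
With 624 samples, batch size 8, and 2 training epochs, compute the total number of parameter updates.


Iterations per epoch = 624 / 8 = 78
Total updates = iterations_per_epoch * epochs
= 78 * 2
= 156

156


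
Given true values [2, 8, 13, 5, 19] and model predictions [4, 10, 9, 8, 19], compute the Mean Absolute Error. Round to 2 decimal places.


Absolute errors: [2, 2, 4, 3, 0]
Sum of absolute errors = 11
MAE = 11 / 5 = 2.20

2.20


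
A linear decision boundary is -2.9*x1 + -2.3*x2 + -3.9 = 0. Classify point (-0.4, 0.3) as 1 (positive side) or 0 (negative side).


Compute -2.9 * -0.4 + -2.3 * 0.3 + -3.9
= 1.16 + -0.69 + -3.9
= -3.43
Since -3.43 < 0, the point is on the negative side.

0


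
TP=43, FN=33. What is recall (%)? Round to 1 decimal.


Recall = TP / (TP + FN) * 100
= 43 / (43 + 33)
= 43 / 76
= 0.5658
= 56.6%

56.6


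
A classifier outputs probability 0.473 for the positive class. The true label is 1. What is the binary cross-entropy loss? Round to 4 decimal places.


For y=1: Loss = -log(p)
= -log(0.473)
= -(-0.7487)
= 0.7487

0.7487


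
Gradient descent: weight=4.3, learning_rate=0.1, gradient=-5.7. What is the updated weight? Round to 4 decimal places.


w_new = w_old - lr * gradient
= 4.3 - 0.1 * -5.7
= 4.3 - (-0.57)
= 4.8700

4.8700


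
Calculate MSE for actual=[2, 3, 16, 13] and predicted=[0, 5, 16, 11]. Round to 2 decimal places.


Differences: [2, -2, 0, 2]
Squared errors: [4, 4, 0, 4]
Sum of squared errors = 12
MSE = 12 / 4 = 3.00

3.00


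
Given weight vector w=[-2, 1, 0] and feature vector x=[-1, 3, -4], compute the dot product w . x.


Element-wise products:
-2 * -1 = 2
1 * 3 = 3
0 * -4 = 0
Sum = 2 + 3 + 0
= 5

5


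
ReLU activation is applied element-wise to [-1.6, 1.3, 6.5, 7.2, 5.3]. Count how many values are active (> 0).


ReLU(x) = max(0, x) for each element:
ReLU(-1.6) = 0
ReLU(1.3) = 1.3
ReLU(6.5) = 6.5
ReLU(7.2) = 7.2
ReLU(5.3) = 5.3
Active neurons (>0): 4

4


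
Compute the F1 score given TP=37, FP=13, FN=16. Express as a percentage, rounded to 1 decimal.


Precision = TP / (TP + FP) = 37 / 50 = 0.74
Recall = TP / (TP + FN) = 37 / 53 = 0.6981
F1 = 2 * P * R / (P + R)
= 2 * 0.74 * 0.6981 / (0.74 + 0.6981)
= 1.0332 / 1.4381
= 0.7184
As percentage: 71.8%

71.8


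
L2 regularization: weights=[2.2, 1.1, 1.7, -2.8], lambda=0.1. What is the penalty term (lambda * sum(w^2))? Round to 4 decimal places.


Squaring each weight:
2.2^2 = 4.84
1.1^2 = 1.21
1.7^2 = 2.89
(-2.8)^2 = 7.84
Sum of squares = 16.78
Penalty = 0.1 * 16.78 = 1.6780

1.6780


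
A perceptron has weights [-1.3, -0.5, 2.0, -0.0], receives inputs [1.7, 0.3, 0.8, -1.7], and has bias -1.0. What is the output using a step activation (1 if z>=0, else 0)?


z = w . x + b
= -1.3*1.7 + -0.5*0.3 + 2.0*0.8 + -0.0*-1.7 + -1.0
= -2.21 + -0.15 + 1.6 + 0.0 + -1.0
= -0.76 + -1.0
= -1.76
Since z = -1.76 < 0, output = 0

0


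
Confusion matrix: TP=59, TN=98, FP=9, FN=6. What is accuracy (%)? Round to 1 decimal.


Accuracy = (TP + TN) / (TP + TN + FP + FN) * 100
= (59 + 98) / (59 + 98 + 9 + 6)
= 157 / 172
= 0.9128
= 91.3%

91.3


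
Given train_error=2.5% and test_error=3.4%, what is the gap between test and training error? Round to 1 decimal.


Generalization gap = test_error - train_error
= 3.4 - 2.5
= 0.9%
A small gap suggests good generalization.

0.9


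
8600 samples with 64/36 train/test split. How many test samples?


Train samples = 8600 * 64% = 5504
Test samples = 8600 - 5504
= 3096

3096


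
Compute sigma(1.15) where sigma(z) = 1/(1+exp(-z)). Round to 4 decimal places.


sigmoid(z) = 1 / (1 + exp(-z))
exp(-(1.15)) = exp(-1.15) = 0.3166
1 + 0.3166 = 1.3166
1 / 1.3166 = 0.7595

0.7595


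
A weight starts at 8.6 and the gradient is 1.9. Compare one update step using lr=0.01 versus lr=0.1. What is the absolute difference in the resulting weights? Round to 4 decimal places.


With lr=0.01: w_new = 8.6 - 0.01 * 1.9 = 8.581
With lr=0.1: w_new = 8.6 - 0.1 * 1.9 = 8.41
Absolute difference = |8.581 - 8.41|
= 0.1710

0.1710


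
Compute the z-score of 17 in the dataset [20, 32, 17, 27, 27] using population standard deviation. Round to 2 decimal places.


Mean = (20 + 32 + 17 + 27 + 27) / 5 = 24.6
Variance = sum((x_i - mean)^2) / n = 29.04
Std = sqrt(29.04) = 5.3889
Z = (x - mean) / std
= (17 - 24.6) / 5.3889
= -7.6 / 5.3889
= -1.41

-1.41


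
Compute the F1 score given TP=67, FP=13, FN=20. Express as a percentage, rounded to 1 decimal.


Precision = TP / (TP + FP) = 67 / 80 = 0.8375
Recall = TP / (TP + FN) = 67 / 87 = 0.7701
F1 = 2 * P * R / (P + R)
= 2 * 0.8375 * 0.7701 / (0.8375 + 0.7701)
= 1.2899 / 1.6076
= 0.8024
As percentage: 80.2%

80.2


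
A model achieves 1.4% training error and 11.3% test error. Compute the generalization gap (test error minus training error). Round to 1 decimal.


Generalization gap = test_error - train_error
= 11.3 - 1.4
= 9.9%
A moderate gap.

9.9


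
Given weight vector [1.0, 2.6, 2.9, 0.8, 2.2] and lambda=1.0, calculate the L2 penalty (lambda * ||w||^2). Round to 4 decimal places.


Squaring each weight:
1.0^2 = 1.0
2.6^2 = 6.76
2.9^2 = 8.41
0.8^2 = 0.64
2.2^2 = 4.84
Sum of squares = 21.65
Penalty = 1.0 * 21.65 = 21.6500

21.6500


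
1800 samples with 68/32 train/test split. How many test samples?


Train samples = 1800 * 68% = 1224
Test samples = 1800 - 1224
= 576

576


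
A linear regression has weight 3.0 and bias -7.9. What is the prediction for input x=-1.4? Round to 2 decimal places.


y = 3.0 * -1.4 + (-7.9)
= -4.2 + (-7.9)
= -12.10

-12.10


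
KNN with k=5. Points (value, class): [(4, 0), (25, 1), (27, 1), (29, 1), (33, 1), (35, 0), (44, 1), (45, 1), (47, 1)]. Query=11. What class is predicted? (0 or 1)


Distances from query 11:
Point 4 (class 0): distance = 7
Point 25 (class 1): distance = 14
Point 27 (class 1): distance = 16
Point 29 (class 1): distance = 18
Point 33 (class 1): distance = 22
K=5 nearest neighbors: classes = [0, 1, 1, 1, 1]
Votes for class 1: 4 / 5
Majority vote => class 1

1


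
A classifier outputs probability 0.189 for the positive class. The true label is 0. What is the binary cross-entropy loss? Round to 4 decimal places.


For y=0: Loss = -log(1-p)
= -log(1 - 0.189)
= -log(0.811)
= -(-0.2095)
= 0.2095

0.2095


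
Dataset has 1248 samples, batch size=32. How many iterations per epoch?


Iterations per epoch = dataset_size / batch_size
= 1248 / 32
= 39

39


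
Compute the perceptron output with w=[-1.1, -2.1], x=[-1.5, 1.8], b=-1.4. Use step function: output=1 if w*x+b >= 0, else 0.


z = w . x + b
= -1.1*-1.5 + -2.1*1.8 + -1.4
= 1.65 + -3.78 + -1.4
= -2.13 + -1.4
= -3.53
Since z = -3.53 < 0, output = 0

0


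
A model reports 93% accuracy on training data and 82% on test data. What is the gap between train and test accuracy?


Gap = train_accuracy - test_accuracy
= 93 - 82
= 11%
This gap suggests the model is overfitting.

11


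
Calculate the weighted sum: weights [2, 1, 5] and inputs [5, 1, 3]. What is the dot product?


Element-wise products:
2 * 5 = 10
1 * 1 = 1
5 * 3 = 15
Sum = 10 + 1 + 15
= 26

26


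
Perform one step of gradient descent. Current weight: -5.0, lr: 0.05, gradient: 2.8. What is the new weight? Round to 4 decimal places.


w_new = w_old - lr * gradient
= -5.0 - 0.05 * 2.8
= -5.0 - (0.14)
= -5.1400

-5.1400


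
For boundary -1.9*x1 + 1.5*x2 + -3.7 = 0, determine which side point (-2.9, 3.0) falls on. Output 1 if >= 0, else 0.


Compute -1.9 * -2.9 + 1.5 * 3.0 + -3.7
= 5.51 + 4.5 + -3.7
= 6.31
Since 6.31 >= 0, the point is on the positive side.

1


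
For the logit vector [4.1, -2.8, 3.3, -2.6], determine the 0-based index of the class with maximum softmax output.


Softmax is a monotonic transformation, so it preserves the argmax.
We need to find the index of the maximum logit.
Index 0: 4.1
Index 1: -2.8
Index 2: 3.3
Index 3: -2.6
Maximum logit = 4.1 at index 0

0


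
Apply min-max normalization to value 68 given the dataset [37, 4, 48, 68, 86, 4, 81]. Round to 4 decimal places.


Min = 4, Max = 86
Range = 86 - 4 = 82
Scaled = (x - min) / (max - min)
= (68 - 4) / 82
= 64 / 82
= 0.7805

0.7805
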